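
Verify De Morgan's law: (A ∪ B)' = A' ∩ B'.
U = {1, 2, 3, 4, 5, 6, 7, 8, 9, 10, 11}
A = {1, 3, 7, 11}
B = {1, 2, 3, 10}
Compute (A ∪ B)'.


U = {1, 2, 3, 4, 5, 6, 7, 8, 9, 10, 11}
A = {1, 3, 7, 11}, B = {1, 2, 3, 10}
A ∪ B = {1, 2, 3, 7, 10, 11}
(A ∪ B)' = U \ (A ∪ B) = {4, 5, 6, 8, 9}
Verification via A' ∩ B': A' = {2, 4, 5, 6, 8, 9, 10}, B' = {4, 5, 6, 7, 8, 9, 11}
A' ∩ B' = {4, 5, 6, 8, 9} ✓

{4, 5, 6, 8, 9}


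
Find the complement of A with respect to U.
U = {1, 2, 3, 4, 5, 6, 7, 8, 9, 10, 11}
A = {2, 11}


Universal set U = {1, 2, 3, 4, 5, 6, 7, 8, 9, 10, 11}
Set A = {2, 11}
A' = U \ A = elements in U but not in A
Checking each element of U:
1 (not in A, include), 2 (in A, exclude), 3 (not in A, include), 4 (not in A, include), 5 (not in A, include), 6 (not in A, include), 7 (not in A, include), 8 (not in A, include), 9 (not in A, include), 10 (not in A, include), 11 (in A, exclude)
A' = {1, 3, 4, 5, 6, 7, 8, 9, 10}

{1, 3, 4, 5, 6, 7, 8, 9, 10}


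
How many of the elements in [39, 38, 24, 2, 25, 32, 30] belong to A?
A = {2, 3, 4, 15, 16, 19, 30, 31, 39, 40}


Set A = {2, 3, 4, 15, 16, 19, 30, 31, 39, 40}
Candidates: [39, 38, 24, 2, 25, 32, 30]
Check each candidate:
39 ∈ A, 38 ∉ A, 24 ∉ A, 2 ∈ A, 25 ∉ A, 32 ∉ A, 30 ∈ A
Count of candidates in A: 3

3


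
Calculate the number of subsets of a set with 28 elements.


The set has 28 elements.
The power set contains all possible subsets.
|P(A)| = 2^|A| = 2^28 = 268435456

268435456


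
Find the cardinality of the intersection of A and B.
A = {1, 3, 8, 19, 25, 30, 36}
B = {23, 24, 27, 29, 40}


Set A = {1, 3, 8, 19, 25, 30, 36}
Set B = {23, 24, 27, 29, 40}
A ∩ B = {}
|A ∩ B| = 0

0


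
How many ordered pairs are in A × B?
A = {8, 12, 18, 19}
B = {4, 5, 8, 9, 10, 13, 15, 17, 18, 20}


Set A = {8, 12, 18, 19} has 4 elements.
Set B = {4, 5, 8, 9, 10, 13, 15, 17, 18, 20} has 10 elements.
|A × B| = |A| × |B| = 4 × 10 = 40

40


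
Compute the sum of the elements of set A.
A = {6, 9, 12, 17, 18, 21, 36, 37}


Set A = {6, 9, 12, 17, 18, 21, 36, 37}
Sum = 6 + 9 + 12 + 17 + 18 + 21 + 36 + 37 = 156

156


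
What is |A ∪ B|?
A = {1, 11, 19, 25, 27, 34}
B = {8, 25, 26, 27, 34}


Set A = {1, 11, 19, 25, 27, 34}, |A| = 6
Set B = {8, 25, 26, 27, 34}, |B| = 5
A ∩ B = {25, 27, 34}, |A ∩ B| = 3
|A ∪ B| = |A| + |B| - |A ∩ B| = 6 + 5 - 3 = 8

8


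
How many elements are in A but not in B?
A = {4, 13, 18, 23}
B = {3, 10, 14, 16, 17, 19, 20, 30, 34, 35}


Set A = {4, 13, 18, 23}
Set B = {3, 10, 14, 16, 17, 19, 20, 30, 34, 35}
A \ B = {4, 13, 18, 23}
|A \ B| = 4

4


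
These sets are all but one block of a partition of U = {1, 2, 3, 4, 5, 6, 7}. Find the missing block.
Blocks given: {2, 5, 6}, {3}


U = {1, 2, 3, 4, 5, 6, 7}
Shown blocks: {2, 5, 6}, {3}
A partition's blocks are pairwise disjoint and cover U, so the missing block = U \ (union of shown blocks).
Union of shown blocks: {2, 3, 5, 6}
Missing block = U \ (union) = {1, 4, 7}

{1, 4, 7}


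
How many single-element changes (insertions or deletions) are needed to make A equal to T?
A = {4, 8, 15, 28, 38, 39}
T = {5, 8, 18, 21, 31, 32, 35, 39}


Set A = {4, 8, 15, 28, 38, 39}
Set T = {5, 8, 18, 21, 31, 32, 35, 39}
Elements to remove from A (in A, not in T): {4, 15, 28, 38} → 4 removals
Elements to add to A (in T, not in A): {5, 18, 21, 31, 32, 35} → 6 additions
Total edits = 4 + 6 = 10

10


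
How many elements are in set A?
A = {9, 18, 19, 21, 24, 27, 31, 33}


Set A = {9, 18, 19, 21, 24, 27, 31, 33}
Listing elements: 9, 18, 19, 21, 24, 27, 31, 33
Counting: 8 elements
|A| = 8

8


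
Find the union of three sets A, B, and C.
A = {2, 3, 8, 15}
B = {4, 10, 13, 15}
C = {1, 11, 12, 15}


Set A = {2, 3, 8, 15}
Set B = {4, 10, 13, 15}
Set C = {1, 11, 12, 15}
First, A ∪ B = {2, 3, 4, 8, 10, 13, 15}
Then, (A ∪ B) ∪ C = {1, 2, 3, 4, 8, 10, 11, 12, 13, 15}

{1, 2, 3, 4, 8, 10, 11, 12, 13, 15}


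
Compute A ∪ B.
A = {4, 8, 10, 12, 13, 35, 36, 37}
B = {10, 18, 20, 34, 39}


Set A = {4, 8, 10, 12, 13, 35, 36, 37}
Set B = {10, 18, 20, 34, 39}
A ∪ B includes all elements in either set.
Elements from A: {4, 8, 10, 12, 13, 35, 36, 37}
Elements from B not already included: {18, 20, 34, 39}
A ∪ B = {4, 8, 10, 12, 13, 18, 20, 34, 35, 36, 37, 39}

{4, 8, 10, 12, 13, 18, 20, 34, 35, 36, 37, 39}


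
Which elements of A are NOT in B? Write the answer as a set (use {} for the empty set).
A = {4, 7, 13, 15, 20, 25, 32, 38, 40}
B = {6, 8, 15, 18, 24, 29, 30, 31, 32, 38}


Set A = {4, 7, 13, 15, 20, 25, 32, 38, 40}
Set B = {6, 8, 15, 18, 24, 29, 30, 31, 32, 38}
Check each element of A against B:
4 ∉ B (include), 7 ∉ B (include), 13 ∉ B (include), 15 ∈ B, 20 ∉ B (include), 25 ∉ B (include), 32 ∈ B, 38 ∈ B, 40 ∉ B (include)
Elements of A not in B: {4, 7, 13, 20, 25, 40}

{4, 7, 13, 20, 25, 40}


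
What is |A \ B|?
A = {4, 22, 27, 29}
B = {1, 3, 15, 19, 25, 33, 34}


Set A = {4, 22, 27, 29}
Set B = {1, 3, 15, 19, 25, 33, 34}
A \ B = {4, 22, 27, 29}
|A \ B| = 4

4


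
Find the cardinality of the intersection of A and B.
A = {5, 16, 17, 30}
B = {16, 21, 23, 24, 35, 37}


Set A = {5, 16, 17, 30}
Set B = {16, 21, 23, 24, 35, 37}
A ∩ B = {16}
|A ∩ B| = 1

1


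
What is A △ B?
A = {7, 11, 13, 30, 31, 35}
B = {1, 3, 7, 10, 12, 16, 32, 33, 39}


Set A = {7, 11, 13, 30, 31, 35}
Set B = {1, 3, 7, 10, 12, 16, 32, 33, 39}
A △ B = (A \ B) ∪ (B \ A)
Elements in A but not B: {11, 13, 30, 31, 35}
Elements in B but not A: {1, 3, 10, 12, 16, 32, 33, 39}
A △ B = {1, 3, 10, 11, 12, 13, 16, 30, 31, 32, 33, 35, 39}

{1, 3, 10, 11, 12, 13, 16, 30, 31, 32, 33, 35, 39}


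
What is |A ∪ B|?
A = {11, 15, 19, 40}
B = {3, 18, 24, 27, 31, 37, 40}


Set A = {11, 15, 19, 40}, |A| = 4
Set B = {3, 18, 24, 27, 31, 37, 40}, |B| = 7
A ∩ B = {40}, |A ∩ B| = 1
|A ∪ B| = |A| + |B| - |A ∩ B| = 4 + 7 - 1 = 10

10


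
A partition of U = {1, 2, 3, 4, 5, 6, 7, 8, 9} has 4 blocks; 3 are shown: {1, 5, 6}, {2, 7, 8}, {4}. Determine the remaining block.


U = {1, 2, 3, 4, 5, 6, 7, 8, 9}
Shown blocks: {1, 5, 6}, {2, 7, 8}, {4}
A partition's blocks are pairwise disjoint and cover U, so the missing block = U \ (union of shown blocks).
Union of shown blocks: {1, 2, 4, 5, 6, 7, 8}
Missing block = U \ (union) = {3, 9}

{3, 9}


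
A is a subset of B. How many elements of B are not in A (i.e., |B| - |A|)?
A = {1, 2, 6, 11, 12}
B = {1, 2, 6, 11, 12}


Set A = {1, 2, 6, 11, 12}, |A| = 5
Set B = {1, 2, 6, 11, 12}, |B| = 5
Since A ⊆ B: B \ A = {}
|B| - |A| = 5 - 5 = 0

0


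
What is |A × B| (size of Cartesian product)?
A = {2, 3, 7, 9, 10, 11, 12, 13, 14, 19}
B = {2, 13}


Set A = {2, 3, 7, 9, 10, 11, 12, 13, 14, 19} has 10 elements.
Set B = {2, 13} has 2 elements.
|A × B| = |A| × |B| = 10 × 2 = 20

20


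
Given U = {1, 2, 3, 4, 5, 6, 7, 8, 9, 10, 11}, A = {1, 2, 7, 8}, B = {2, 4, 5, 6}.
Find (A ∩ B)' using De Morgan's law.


U = {1, 2, 3, 4, 5, 6, 7, 8, 9, 10, 11}
A = {1, 2, 7, 8}, B = {2, 4, 5, 6}
A ∩ B = {2}
(A ∩ B)' = U \ (A ∩ B) = {1, 3, 4, 5, 6, 7, 8, 9, 10, 11}
Verification via A' ∪ B': A' = {3, 4, 5, 6, 9, 10, 11}, B' = {1, 3, 7, 8, 9, 10, 11}
A' ∪ B' = {1, 3, 4, 5, 6, 7, 8, 9, 10, 11} ✓

{1, 3, 4, 5, 6, 7, 8, 9, 10, 11}


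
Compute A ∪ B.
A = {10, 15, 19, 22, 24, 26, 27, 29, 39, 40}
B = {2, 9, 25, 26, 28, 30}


Set A = {10, 15, 19, 22, 24, 26, 27, 29, 39, 40}
Set B = {2, 9, 25, 26, 28, 30}
A ∪ B includes all elements in either set.
Elements from A: {10, 15, 19, 22, 24, 26, 27, 29, 39, 40}
Elements from B not already included: {2, 9, 25, 28, 30}
A ∪ B = {2, 9, 10, 15, 19, 22, 24, 25, 26, 27, 28, 29, 30, 39, 40}

{2, 9, 10, 15, 19, 22, 24, 25, 26, 27, 28, 29, 30, 39, 40}


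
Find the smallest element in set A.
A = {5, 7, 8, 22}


Set A = {5, 7, 8, 22}
Elements in ascending order: 5, 7, 8, 22
The smallest element is 5.

5


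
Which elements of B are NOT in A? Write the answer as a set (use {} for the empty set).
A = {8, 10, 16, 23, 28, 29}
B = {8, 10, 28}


Set A = {8, 10, 16, 23, 28, 29}
Set B = {8, 10, 28}
Check each element of B against A:
8 ∈ A, 10 ∈ A, 28 ∈ A
Elements of B not in A: {}

{}


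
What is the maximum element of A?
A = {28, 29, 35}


Set A = {28, 29, 35}
Elements in ascending order: 28, 29, 35
The largest element is 35.

35


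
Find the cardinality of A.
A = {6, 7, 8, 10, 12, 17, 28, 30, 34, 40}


Set A = {6, 7, 8, 10, 12, 17, 28, 30, 34, 40}
Listing elements: 6, 7, 8, 10, 12, 17, 28, 30, 34, 40
Counting: 10 elements
|A| = 10

10


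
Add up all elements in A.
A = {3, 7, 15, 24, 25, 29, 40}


Set A = {3, 7, 15, 24, 25, 29, 40}
Sum = 3 + 7 + 15 + 24 + 25 + 29 + 40 = 143

143


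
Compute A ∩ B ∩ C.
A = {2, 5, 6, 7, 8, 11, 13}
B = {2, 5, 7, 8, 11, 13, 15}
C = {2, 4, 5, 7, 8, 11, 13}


Set A = {2, 5, 6, 7, 8, 11, 13}
Set B = {2, 5, 7, 8, 11, 13, 15}
Set C = {2, 4, 5, 7, 8, 11, 13}
First, A ∩ B = {2, 5, 7, 8, 11, 13}
Then, (A ∩ B) ∩ C = {2, 5, 7, 8, 11, 13}

{2, 5, 7, 8, 11, 13}


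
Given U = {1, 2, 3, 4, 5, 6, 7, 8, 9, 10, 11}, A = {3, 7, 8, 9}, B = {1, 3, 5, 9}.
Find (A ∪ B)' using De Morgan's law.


U = {1, 2, 3, 4, 5, 6, 7, 8, 9, 10, 11}
A = {3, 7, 8, 9}, B = {1, 3, 5, 9}
A ∪ B = {1, 3, 5, 7, 8, 9}
(A ∪ B)' = U \ (A ∪ B) = {2, 4, 6, 10, 11}
Verification via A' ∩ B': A' = {1, 2, 4, 5, 6, 10, 11}, B' = {2, 4, 6, 7, 8, 10, 11}
A' ∩ B' = {2, 4, 6, 10, 11} ✓

{2, 4, 6, 10, 11}


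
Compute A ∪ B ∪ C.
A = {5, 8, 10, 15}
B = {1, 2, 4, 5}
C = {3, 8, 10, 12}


Set A = {5, 8, 10, 15}
Set B = {1, 2, 4, 5}
Set C = {3, 8, 10, 12}
First, A ∪ B = {1, 2, 4, 5, 8, 10, 15}
Then, (A ∪ B) ∪ C = {1, 2, 3, 4, 5, 8, 10, 12, 15}

{1, 2, 3, 4, 5, 8, 10, 12, 15}


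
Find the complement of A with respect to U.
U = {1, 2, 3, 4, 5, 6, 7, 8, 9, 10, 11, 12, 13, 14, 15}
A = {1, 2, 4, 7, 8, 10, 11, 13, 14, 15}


Universal set U = {1, 2, 3, 4, 5, 6, 7, 8, 9, 10, 11, 12, 13, 14, 15}
Set A = {1, 2, 4, 7, 8, 10, 11, 13, 14, 15}
A' = U \ A = elements in U but not in A
Checking each element of U:
1 (in A, exclude), 2 (in A, exclude), 3 (not in A, include), 4 (in A, exclude), 5 (not in A, include), 6 (not in A, include), 7 (in A, exclude), 8 (in A, exclude), 9 (not in A, include), 10 (in A, exclude), 11 (in A, exclude), 12 (not in A, include), 13 (in A, exclude), 14 (in A, exclude), 15 (in A, exclude)
A' = {3, 5, 6, 9, 12}

{3, 5, 6, 9, 12}


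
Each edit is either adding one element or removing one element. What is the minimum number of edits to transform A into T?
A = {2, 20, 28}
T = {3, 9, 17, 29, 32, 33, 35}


Set A = {2, 20, 28}
Set T = {3, 9, 17, 29, 32, 33, 35}
Elements to remove from A (in A, not in T): {2, 20, 28} → 3 removals
Elements to add to A (in T, not in A): {3, 9, 17, 29, 32, 33, 35} → 7 additions
Total edits = 3 + 7 = 10

10


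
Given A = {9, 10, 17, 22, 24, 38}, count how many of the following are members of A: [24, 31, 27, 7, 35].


Set A = {9, 10, 17, 22, 24, 38}
Candidates: [24, 31, 27, 7, 35]
Check each candidate:
24 ∈ A, 31 ∉ A, 27 ∉ A, 7 ∉ A, 35 ∉ A
Count of candidates in A: 1

1


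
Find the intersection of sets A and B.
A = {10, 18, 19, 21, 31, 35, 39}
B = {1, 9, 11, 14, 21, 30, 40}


Set A = {10, 18, 19, 21, 31, 35, 39}
Set B = {1, 9, 11, 14, 21, 30, 40}
A ∩ B includes only elements in both sets.
Check each element of A against B:
10 ✗, 18 ✗, 19 ✗, 21 ✓, 31 ✗, 35 ✗, 39 ✗
A ∩ B = {21}

{21}


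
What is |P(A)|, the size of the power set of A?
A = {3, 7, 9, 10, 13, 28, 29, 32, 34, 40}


Set A = {3, 7, 9, 10, 13, 28, 29, 32, 34, 40}
|A| = 10
The power set P(A) contains all subsets of A.
|P(A)| = 2^|A| = 2^10 = 1024

1024


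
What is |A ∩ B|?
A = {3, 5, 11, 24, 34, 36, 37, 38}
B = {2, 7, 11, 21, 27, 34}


Set A = {3, 5, 11, 24, 34, 36, 37, 38}
Set B = {2, 7, 11, 21, 27, 34}
A ∩ B = {11, 34}
|A ∩ B| = 2

2


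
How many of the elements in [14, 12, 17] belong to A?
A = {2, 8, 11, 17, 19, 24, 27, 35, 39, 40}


Set A = {2, 8, 11, 17, 19, 24, 27, 35, 39, 40}
Candidates: [14, 12, 17]
Check each candidate:
14 ∉ A, 12 ∉ A, 17 ∈ A
Count of candidates in A: 1

1


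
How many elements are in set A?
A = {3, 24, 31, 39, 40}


Set A = {3, 24, 31, 39, 40}
Listing elements: 3, 24, 31, 39, 40
Counting: 5 elements
|A| = 5

5


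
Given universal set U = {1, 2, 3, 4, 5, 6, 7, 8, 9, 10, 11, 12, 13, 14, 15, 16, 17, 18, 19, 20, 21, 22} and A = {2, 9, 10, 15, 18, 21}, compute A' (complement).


Universal set U = {1, 2, 3, 4, 5, 6, 7, 8, 9, 10, 11, 12, 13, 14, 15, 16, 17, 18, 19, 20, 21, 22}
Set A = {2, 9, 10, 15, 18, 21}
A' = U \ A = elements in U but not in A
Checking each element of U:
1 (not in A, include), 2 (in A, exclude), 3 (not in A, include), 4 (not in A, include), 5 (not in A, include), 6 (not in A, include), 7 (not in A, include), 8 (not in A, include), 9 (in A, exclude), 10 (in A, exclude), 11 (not in A, include), 12 (not in A, include), 13 (not in A, include), 14 (not in A, include), 15 (in A, exclude), 16 (not in A, include), 17 (not in A, include), 18 (in A, exclude), 19 (not in A, include), 20 (not in A, include), 21 (in A, exclude), 22 (not in A, include)
A' = {1, 3, 4, 5, 6, 7, 8, 11, 12, 13, 14, 16, 17, 19, 20, 22}

{1, 3, 4, 5, 6, 7, 8, 11, 12, 13, 14, 16, 17, 19, 20, 22}


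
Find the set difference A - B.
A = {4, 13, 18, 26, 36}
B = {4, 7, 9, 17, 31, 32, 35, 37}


Set A = {4, 13, 18, 26, 36}
Set B = {4, 7, 9, 17, 31, 32, 35, 37}
A \ B includes elements in A that are not in B.
Check each element of A:
4 (in B, remove), 13 (not in B, keep), 18 (not in B, keep), 26 (not in B, keep), 36 (not in B, keep)
A \ B = {13, 18, 26, 36}

{13, 18, 26, 36}


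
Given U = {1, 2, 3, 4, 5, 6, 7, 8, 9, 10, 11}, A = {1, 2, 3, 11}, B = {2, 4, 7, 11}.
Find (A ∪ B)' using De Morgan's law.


U = {1, 2, 3, 4, 5, 6, 7, 8, 9, 10, 11}
A = {1, 2, 3, 11}, B = {2, 4, 7, 11}
A ∪ B = {1, 2, 3, 4, 7, 11}
(A ∪ B)' = U \ (A ∪ B) = {5, 6, 8, 9, 10}
Verification via A' ∩ B': A' = {4, 5, 6, 7, 8, 9, 10}, B' = {1, 3, 5, 6, 8, 9, 10}
A' ∩ B' = {5, 6, 8, 9, 10} ✓

{5, 6, 8, 9, 10}


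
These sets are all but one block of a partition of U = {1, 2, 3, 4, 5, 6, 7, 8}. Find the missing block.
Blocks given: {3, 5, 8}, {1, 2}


U = {1, 2, 3, 4, 5, 6, 7, 8}
Shown blocks: {3, 5, 8}, {1, 2}
A partition's blocks are pairwise disjoint and cover U, so the missing block = U \ (union of shown blocks).
Union of shown blocks: {1, 2, 3, 5, 8}
Missing block = U \ (union) = {4, 6, 7}

{4, 6, 7}


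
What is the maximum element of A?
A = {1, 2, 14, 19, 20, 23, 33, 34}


Set A = {1, 2, 14, 19, 20, 23, 33, 34}
Elements in ascending order: 1, 2, 14, 19, 20, 23, 33, 34
The largest element is 34.

34


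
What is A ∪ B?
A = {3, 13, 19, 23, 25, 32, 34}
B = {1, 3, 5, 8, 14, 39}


Set A = {3, 13, 19, 23, 25, 32, 34}
Set B = {1, 3, 5, 8, 14, 39}
A ∪ B includes all elements in either set.
Elements from A: {3, 13, 19, 23, 25, 32, 34}
Elements from B not already included: {1, 5, 8, 14, 39}
A ∪ B = {1, 3, 5, 8, 13, 14, 19, 23, 25, 32, 34, 39}

{1, 3, 5, 8, 13, 14, 19, 23, 25, 32, 34, 39}


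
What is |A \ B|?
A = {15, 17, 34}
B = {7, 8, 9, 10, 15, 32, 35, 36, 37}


Set A = {15, 17, 34}
Set B = {7, 8, 9, 10, 15, 32, 35, 36, 37}
A \ B = {17, 34}
|A \ B| = 2

2


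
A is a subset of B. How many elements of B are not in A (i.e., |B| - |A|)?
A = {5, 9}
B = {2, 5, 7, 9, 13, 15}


Set A = {5, 9}, |A| = 2
Set B = {2, 5, 7, 9, 13, 15}, |B| = 6
Since A ⊆ B: B \ A = {2, 7, 13, 15}
|B| - |A| = 6 - 2 = 4

4


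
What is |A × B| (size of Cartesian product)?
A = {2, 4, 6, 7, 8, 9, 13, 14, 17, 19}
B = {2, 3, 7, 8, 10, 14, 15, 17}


Set A = {2, 4, 6, 7, 8, 9, 13, 14, 17, 19} has 10 elements.
Set B = {2, 3, 7, 8, 10, 14, 15, 17} has 8 elements.
|A × B| = |A| × |B| = 10 × 8 = 80

80


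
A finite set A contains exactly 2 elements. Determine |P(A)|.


The set has 2 elements.
The power set contains all possible subsets.
|P(A)| = 2^|A| = 2^2 = 4

4


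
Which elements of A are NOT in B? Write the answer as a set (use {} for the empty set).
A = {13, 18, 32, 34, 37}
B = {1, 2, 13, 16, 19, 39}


Set A = {13, 18, 32, 34, 37}
Set B = {1, 2, 13, 16, 19, 39}
Check each element of A against B:
13 ∈ B, 18 ∉ B (include), 32 ∉ B (include), 34 ∉ B (include), 37 ∉ B (include)
Elements of A not in B: {18, 32, 34, 37}

{18, 32, 34, 37}


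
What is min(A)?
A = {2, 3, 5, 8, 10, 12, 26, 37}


Set A = {2, 3, 5, 8, 10, 12, 26, 37}
Elements in ascending order: 2, 3, 5, 8, 10, 12, 26, 37
The smallest element is 2.

2


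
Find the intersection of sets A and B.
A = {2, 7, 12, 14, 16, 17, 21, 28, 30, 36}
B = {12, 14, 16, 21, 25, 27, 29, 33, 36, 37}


Set A = {2, 7, 12, 14, 16, 17, 21, 28, 30, 36}
Set B = {12, 14, 16, 21, 25, 27, 29, 33, 36, 37}
A ∩ B includes only elements in both sets.
Check each element of A against B:
2 ✗, 7 ✗, 12 ✓, 14 ✓, 16 ✓, 17 ✗, 21 ✓, 28 ✗, 30 ✗, 36 ✓
A ∩ B = {12, 14, 16, 21, 36}

{12, 14, 16, 21, 36}


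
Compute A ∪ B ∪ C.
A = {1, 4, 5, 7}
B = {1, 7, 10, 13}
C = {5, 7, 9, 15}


Set A = {1, 4, 5, 7}
Set B = {1, 7, 10, 13}
Set C = {5, 7, 9, 15}
First, A ∪ B = {1, 4, 5, 7, 10, 13}
Then, (A ∪ B) ∪ C = {1, 4, 5, 7, 9, 10, 13, 15}

{1, 4, 5, 7, 9, 10, 13, 15}


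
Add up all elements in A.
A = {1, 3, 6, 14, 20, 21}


Set A = {1, 3, 6, 14, 20, 21}
Sum = 1 + 3 + 6 + 14 + 20 + 21 = 65

65


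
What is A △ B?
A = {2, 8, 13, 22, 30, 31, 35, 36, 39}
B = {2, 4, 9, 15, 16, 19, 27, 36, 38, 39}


Set A = {2, 8, 13, 22, 30, 31, 35, 36, 39}
Set B = {2, 4, 9, 15, 16, 19, 27, 36, 38, 39}
A △ B = (A \ B) ∪ (B \ A)
Elements in A but not B: {8, 13, 22, 30, 31, 35}
Elements in B but not A: {4, 9, 15, 16, 19, 27, 38}
A △ B = {4, 8, 9, 13, 15, 16, 19, 22, 27, 30, 31, 35, 38}

{4, 8, 9, 13, 15, 16, 19, 22, 27, 30, 31, 35, 38}


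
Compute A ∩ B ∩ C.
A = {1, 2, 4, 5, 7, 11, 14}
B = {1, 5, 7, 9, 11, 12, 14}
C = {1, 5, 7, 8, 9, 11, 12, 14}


Set A = {1, 2, 4, 5, 7, 11, 14}
Set B = {1, 5, 7, 9, 11, 12, 14}
Set C = {1, 5, 7, 8, 9, 11, 12, 14}
First, A ∩ B = {1, 5, 7, 11, 14}
Then, (A ∩ B) ∩ C = {1, 5, 7, 11, 14}

{1, 5, 7, 11, 14}


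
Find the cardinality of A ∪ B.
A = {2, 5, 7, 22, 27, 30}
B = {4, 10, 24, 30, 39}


Set A = {2, 5, 7, 22, 27, 30}, |A| = 6
Set B = {4, 10, 24, 30, 39}, |B| = 5
A ∩ B = {30}, |A ∩ B| = 1
|A ∪ B| = |A| + |B| - |A ∩ B| = 6 + 5 - 1 = 10

10


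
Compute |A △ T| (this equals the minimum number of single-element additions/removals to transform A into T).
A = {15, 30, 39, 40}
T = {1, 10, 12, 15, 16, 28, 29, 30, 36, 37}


Set A = {15, 30, 39, 40}
Set T = {1, 10, 12, 15, 16, 28, 29, 30, 36, 37}
Elements to remove from A (in A, not in T): {39, 40} → 2 removals
Elements to add to A (in T, not in A): {1, 10, 12, 16, 28, 29, 36, 37} → 8 additions
Total edits = 2 + 8 = 10

10


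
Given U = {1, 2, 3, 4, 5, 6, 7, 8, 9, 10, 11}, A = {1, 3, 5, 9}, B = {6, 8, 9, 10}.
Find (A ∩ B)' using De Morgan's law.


U = {1, 2, 3, 4, 5, 6, 7, 8, 9, 10, 11}
A = {1, 3, 5, 9}, B = {6, 8, 9, 10}
A ∩ B = {9}
(A ∩ B)' = U \ (A ∩ B) = {1, 2, 3, 4, 5, 6, 7, 8, 10, 11}
Verification via A' ∪ B': A' = {2, 4, 6, 7, 8, 10, 11}, B' = {1, 2, 3, 4, 5, 7, 11}
A' ∪ B' = {1, 2, 3, 4, 5, 6, 7, 8, 10, 11} ✓

{1, 2, 3, 4, 5, 6, 7, 8, 10, 11}


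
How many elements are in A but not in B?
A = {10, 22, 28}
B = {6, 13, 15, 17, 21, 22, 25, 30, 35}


Set A = {10, 22, 28}
Set B = {6, 13, 15, 17, 21, 22, 25, 30, 35}
A \ B = {10, 28}
|A \ B| = 2

2


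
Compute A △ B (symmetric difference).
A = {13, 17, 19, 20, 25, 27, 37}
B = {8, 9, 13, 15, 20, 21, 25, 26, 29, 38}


Set A = {13, 17, 19, 20, 25, 27, 37}
Set B = {8, 9, 13, 15, 20, 21, 25, 26, 29, 38}
A △ B = (A \ B) ∪ (B \ A)
Elements in A but not B: {17, 19, 27, 37}
Elements in B but not A: {8, 9, 15, 21, 26, 29, 38}
A △ B = {8, 9, 15, 17, 19, 21, 26, 27, 29, 37, 38}

{8, 9, 15, 17, 19, 21, 26, 27, 29, 37, 38}


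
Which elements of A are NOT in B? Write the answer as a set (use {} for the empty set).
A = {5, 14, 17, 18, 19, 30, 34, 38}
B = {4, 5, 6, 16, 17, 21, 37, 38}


Set A = {5, 14, 17, 18, 19, 30, 34, 38}
Set B = {4, 5, 6, 16, 17, 21, 37, 38}
Check each element of A against B:
5 ∈ B, 14 ∉ B (include), 17 ∈ B, 18 ∉ B (include), 19 ∉ B (include), 30 ∉ B (include), 34 ∉ B (include), 38 ∈ B
Elements of A not in B: {14, 18, 19, 30, 34}

{14, 18, 19, 30, 34}


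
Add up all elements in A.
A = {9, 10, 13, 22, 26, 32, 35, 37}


Set A = {9, 10, 13, 22, 26, 32, 35, 37}
Sum = 9 + 10 + 13 + 22 + 26 + 32 + 35 + 37 = 184

184


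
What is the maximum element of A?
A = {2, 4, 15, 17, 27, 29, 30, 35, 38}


Set A = {2, 4, 15, 17, 27, 29, 30, 35, 38}
Elements in ascending order: 2, 4, 15, 17, 27, 29, 30, 35, 38
The largest element is 38.

38


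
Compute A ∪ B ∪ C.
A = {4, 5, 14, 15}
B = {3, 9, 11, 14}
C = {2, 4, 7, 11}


Set A = {4, 5, 14, 15}
Set B = {3, 9, 11, 14}
Set C = {2, 4, 7, 11}
First, A ∪ B = {3, 4, 5, 9, 11, 14, 15}
Then, (A ∪ B) ∪ C = {2, 3, 4, 5, 7, 9, 11, 14, 15}

{2, 3, 4, 5, 7, 9, 11, 14, 15}


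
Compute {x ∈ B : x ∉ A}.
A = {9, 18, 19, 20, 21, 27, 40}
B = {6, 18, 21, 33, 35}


Set A = {9, 18, 19, 20, 21, 27, 40}
Set B = {6, 18, 21, 33, 35}
Check each element of B against A:
6 ∉ A (include), 18 ∈ A, 21 ∈ A, 33 ∉ A (include), 35 ∉ A (include)
Elements of B not in A: {6, 33, 35}

{6, 33, 35}


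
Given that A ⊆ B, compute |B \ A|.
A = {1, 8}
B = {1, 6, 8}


Set A = {1, 8}, |A| = 2
Set B = {1, 6, 8}, |B| = 3
Since A ⊆ B: B \ A = {6}
|B| - |A| = 3 - 2 = 1

1


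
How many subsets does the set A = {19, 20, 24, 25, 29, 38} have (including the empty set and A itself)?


Set A = {19, 20, 24, 25, 29, 38}
|A| = 6
The power set P(A) contains all subsets of A.
|P(A)| = 2^|A| = 2^6 = 64

64


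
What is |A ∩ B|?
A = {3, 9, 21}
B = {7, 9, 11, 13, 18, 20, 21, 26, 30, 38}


Set A = {3, 9, 21}
Set B = {7, 9, 11, 13, 18, 20, 21, 26, 30, 38}
A ∩ B = {9, 21}
|A ∩ B| = 2

2


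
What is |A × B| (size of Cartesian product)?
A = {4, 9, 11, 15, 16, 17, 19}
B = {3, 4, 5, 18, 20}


Set A = {4, 9, 11, 15, 16, 17, 19} has 7 elements.
Set B = {3, 4, 5, 18, 20} has 5 elements.
|A × B| = |A| × |B| = 7 × 5 = 35

35


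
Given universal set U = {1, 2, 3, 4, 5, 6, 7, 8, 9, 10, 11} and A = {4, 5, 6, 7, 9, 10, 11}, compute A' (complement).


Universal set U = {1, 2, 3, 4, 5, 6, 7, 8, 9, 10, 11}
Set A = {4, 5, 6, 7, 9, 10, 11}
A' = U \ A = elements in U but not in A
Checking each element of U:
1 (not in A, include), 2 (not in A, include), 3 (not in A, include), 4 (in A, exclude), 5 (in A, exclude), 6 (in A, exclude), 7 (in A, exclude), 8 (not in A, include), 9 (in A, exclude), 10 (in A, exclude), 11 (in A, exclude)
A' = {1, 2, 3, 8}

{1, 2, 3, 8}


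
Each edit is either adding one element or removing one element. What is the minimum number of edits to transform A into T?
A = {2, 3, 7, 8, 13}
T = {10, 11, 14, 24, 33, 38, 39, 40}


Set A = {2, 3, 7, 8, 13}
Set T = {10, 11, 14, 24, 33, 38, 39, 40}
Elements to remove from A (in A, not in T): {2, 3, 7, 8, 13} → 5 removals
Elements to add to A (in T, not in A): {10, 11, 14, 24, 33, 38, 39, 40} → 8 additions
Total edits = 5 + 8 = 13

13


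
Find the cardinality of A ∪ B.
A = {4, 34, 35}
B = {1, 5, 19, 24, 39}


Set A = {4, 34, 35}, |A| = 3
Set B = {1, 5, 19, 24, 39}, |B| = 5
A ∩ B = {}, |A ∩ B| = 0
|A ∪ B| = |A| + |B| - |A ∩ B| = 3 + 5 - 0 = 8

8


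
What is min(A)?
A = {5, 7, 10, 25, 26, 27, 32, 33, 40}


Set A = {5, 7, 10, 25, 26, 27, 32, 33, 40}
Elements in ascending order: 5, 7, 10, 25, 26, 27, 32, 33, 40
The smallest element is 5.

5


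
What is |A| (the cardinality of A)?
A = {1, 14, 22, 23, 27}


Set A = {1, 14, 22, 23, 27}
Listing elements: 1, 14, 22, 23, 27
Counting: 5 elements
|A| = 5

5


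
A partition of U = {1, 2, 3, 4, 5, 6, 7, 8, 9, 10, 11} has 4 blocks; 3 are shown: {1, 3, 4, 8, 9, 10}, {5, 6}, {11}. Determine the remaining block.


U = {1, 2, 3, 4, 5, 6, 7, 8, 9, 10, 11}
Shown blocks: {1, 3, 4, 8, 9, 10}, {5, 6}, {11}
A partition's blocks are pairwise disjoint and cover U, so the missing block = U \ (union of shown blocks).
Union of shown blocks: {1, 3, 4, 5, 6, 8, 9, 10, 11}
Missing block = U \ (union) = {2, 7}

{2, 7}


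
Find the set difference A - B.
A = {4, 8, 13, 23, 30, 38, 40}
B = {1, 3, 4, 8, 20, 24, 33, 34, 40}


Set A = {4, 8, 13, 23, 30, 38, 40}
Set B = {1, 3, 4, 8, 20, 24, 33, 34, 40}
A \ B includes elements in A that are not in B.
Check each element of A:
4 (in B, remove), 8 (in B, remove), 13 (not in B, keep), 23 (not in B, keep), 30 (not in B, keep), 38 (not in B, keep), 40 (in B, remove)
A \ B = {13, 23, 30, 38}

{13, 23, 30, 38}


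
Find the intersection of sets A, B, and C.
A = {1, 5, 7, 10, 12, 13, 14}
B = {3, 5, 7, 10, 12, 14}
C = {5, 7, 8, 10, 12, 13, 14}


Set A = {1, 5, 7, 10, 12, 13, 14}
Set B = {3, 5, 7, 10, 12, 14}
Set C = {5, 7, 8, 10, 12, 13, 14}
First, A ∩ B = {5, 7, 10, 12, 14}
Then, (A ∩ B) ∩ C = {5, 7, 10, 12, 14}

{5, 7, 10, 12, 14}


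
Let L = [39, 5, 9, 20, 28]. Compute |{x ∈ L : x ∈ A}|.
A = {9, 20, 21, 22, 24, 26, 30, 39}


Set A = {9, 20, 21, 22, 24, 26, 30, 39}
Candidates: [39, 5, 9, 20, 28]
Check each candidate:
39 ∈ A, 5 ∉ A, 9 ∈ A, 20 ∈ A, 28 ∉ A
Count of candidates in A: 3

3


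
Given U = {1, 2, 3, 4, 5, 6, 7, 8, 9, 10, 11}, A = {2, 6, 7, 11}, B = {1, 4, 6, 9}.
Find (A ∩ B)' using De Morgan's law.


U = {1, 2, 3, 4, 5, 6, 7, 8, 9, 10, 11}
A = {2, 6, 7, 11}, B = {1, 4, 6, 9}
A ∩ B = {6}
(A ∩ B)' = U \ (A ∩ B) = {1, 2, 3, 4, 5, 7, 8, 9, 10, 11}
Verification via A' ∪ B': A' = {1, 3, 4, 5, 8, 9, 10}, B' = {2, 3, 5, 7, 8, 10, 11}
A' ∪ B' = {1, 2, 3, 4, 5, 7, 8, 9, 10, 11} ✓

{1, 2, 3, 4, 5, 7, 8, 9, 10, 11}


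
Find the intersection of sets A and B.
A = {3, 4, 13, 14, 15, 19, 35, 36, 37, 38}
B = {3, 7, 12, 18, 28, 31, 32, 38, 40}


Set A = {3, 4, 13, 14, 15, 19, 35, 36, 37, 38}
Set B = {3, 7, 12, 18, 28, 31, 32, 38, 40}
A ∩ B includes only elements in both sets.
Check each element of A against B:
3 ✓, 4 ✗, 13 ✗, 14 ✗, 15 ✗, 19 ✗, 35 ✗, 36 ✗, 37 ✗, 38 ✓
A ∩ B = {3, 38}

{3, 38}


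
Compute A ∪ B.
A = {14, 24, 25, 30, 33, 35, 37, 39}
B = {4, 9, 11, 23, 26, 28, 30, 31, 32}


Set A = {14, 24, 25, 30, 33, 35, 37, 39}
Set B = {4, 9, 11, 23, 26, 28, 30, 31, 32}
A ∪ B includes all elements in either set.
Elements from A: {14, 24, 25, 30, 33, 35, 37, 39}
Elements from B not already included: {4, 9, 11, 23, 26, 28, 31, 32}
A ∪ B = {4, 9, 11, 14, 23, 24, 25, 26, 28, 30, 31, 32, 33, 35, 37, 39}

{4, 9, 11, 14, 23, 24, 25, 26, 28, 30, 31, 32, 33, 35, 37, 39}


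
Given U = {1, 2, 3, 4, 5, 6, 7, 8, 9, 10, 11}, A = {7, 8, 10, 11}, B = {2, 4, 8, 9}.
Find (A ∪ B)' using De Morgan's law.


U = {1, 2, 3, 4, 5, 6, 7, 8, 9, 10, 11}
A = {7, 8, 10, 11}, B = {2, 4, 8, 9}
A ∪ B = {2, 4, 7, 8, 9, 10, 11}
(A ∪ B)' = U \ (A ∪ B) = {1, 3, 5, 6}
Verification via A' ∩ B': A' = {1, 2, 3, 4, 5, 6, 9}, B' = {1, 3, 5, 6, 7, 10, 11}
A' ∩ B' = {1, 3, 5, 6} ✓

{1, 3, 5, 6}


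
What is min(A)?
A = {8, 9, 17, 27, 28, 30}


Set A = {8, 9, 17, 27, 28, 30}
Elements in ascending order: 8, 9, 17, 27, 28, 30
The smallest element is 8.

8


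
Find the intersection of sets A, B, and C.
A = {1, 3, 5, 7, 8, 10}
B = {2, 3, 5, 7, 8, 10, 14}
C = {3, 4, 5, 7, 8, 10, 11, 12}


Set A = {1, 3, 5, 7, 8, 10}
Set B = {2, 3, 5, 7, 8, 10, 14}
Set C = {3, 4, 5, 7, 8, 10, 11, 12}
First, A ∩ B = {3, 5, 7, 8, 10}
Then, (A ∩ B) ∩ C = {3, 5, 7, 8, 10}

{3, 5, 7, 8, 10}


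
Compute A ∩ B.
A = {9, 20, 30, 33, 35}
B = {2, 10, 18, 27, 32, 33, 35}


Set A = {9, 20, 30, 33, 35}
Set B = {2, 10, 18, 27, 32, 33, 35}
A ∩ B includes only elements in both sets.
Check each element of A against B:
9 ✗, 20 ✗, 30 ✗, 33 ✓, 35 ✓
A ∩ B = {33, 35}

{33, 35}


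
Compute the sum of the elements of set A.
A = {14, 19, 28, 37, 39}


Set A = {14, 19, 28, 37, 39}
Sum = 14 + 19 + 28 + 37 + 39 = 137

137


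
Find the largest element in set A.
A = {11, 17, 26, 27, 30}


Set A = {11, 17, 26, 27, 30}
Elements in ascending order: 11, 17, 26, 27, 30
The largest element is 30.

30


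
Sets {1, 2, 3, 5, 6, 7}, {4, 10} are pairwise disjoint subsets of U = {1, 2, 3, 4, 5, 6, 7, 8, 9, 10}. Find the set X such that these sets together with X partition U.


U = {1, 2, 3, 4, 5, 6, 7, 8, 9, 10}
Shown blocks: {1, 2, 3, 5, 6, 7}, {4, 10}
A partition's blocks are pairwise disjoint and cover U, so the missing block = U \ (union of shown blocks).
Union of shown blocks: {1, 2, 3, 4, 5, 6, 7, 10}
Missing block = U \ (union) = {8, 9}

{8, 9}


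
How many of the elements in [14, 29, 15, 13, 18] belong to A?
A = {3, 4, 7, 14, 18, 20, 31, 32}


Set A = {3, 4, 7, 14, 18, 20, 31, 32}
Candidates: [14, 29, 15, 13, 18]
Check each candidate:
14 ∈ A, 29 ∉ A, 15 ∉ A, 13 ∉ A, 18 ∈ A
Count of candidates in A: 2

2


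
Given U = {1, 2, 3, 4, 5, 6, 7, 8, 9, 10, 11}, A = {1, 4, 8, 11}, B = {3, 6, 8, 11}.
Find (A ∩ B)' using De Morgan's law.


U = {1, 2, 3, 4, 5, 6, 7, 8, 9, 10, 11}
A = {1, 4, 8, 11}, B = {3, 6, 8, 11}
A ∩ B = {8, 11}
(A ∩ B)' = U \ (A ∩ B) = {1, 2, 3, 4, 5, 6, 7, 9, 10}
Verification via A' ∪ B': A' = {2, 3, 5, 6, 7, 9, 10}, B' = {1, 2, 4, 5, 7, 9, 10}
A' ∪ B' = {1, 2, 3, 4, 5, 6, 7, 9, 10} ✓

{1, 2, 3, 4, 5, 6, 7, 9, 10}


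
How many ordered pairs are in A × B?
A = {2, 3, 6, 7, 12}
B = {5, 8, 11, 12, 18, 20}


Set A = {2, 3, 6, 7, 12} has 5 elements.
Set B = {5, 8, 11, 12, 18, 20} has 6 elements.
|A × B| = |A| × |B| = 5 × 6 = 30

30


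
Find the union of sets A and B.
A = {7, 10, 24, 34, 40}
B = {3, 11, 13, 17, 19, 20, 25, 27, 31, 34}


Set A = {7, 10, 24, 34, 40}
Set B = {3, 11, 13, 17, 19, 20, 25, 27, 31, 34}
A ∪ B includes all elements in either set.
Elements from A: {7, 10, 24, 34, 40}
Elements from B not already included: {3, 11, 13, 17, 19, 20, 25, 27, 31}
A ∪ B = {3, 7, 10, 11, 13, 17, 19, 20, 24, 25, 27, 31, 34, 40}

{3, 7, 10, 11, 13, 17, 19, 20, 24, 25, 27, 31, 34, 40}


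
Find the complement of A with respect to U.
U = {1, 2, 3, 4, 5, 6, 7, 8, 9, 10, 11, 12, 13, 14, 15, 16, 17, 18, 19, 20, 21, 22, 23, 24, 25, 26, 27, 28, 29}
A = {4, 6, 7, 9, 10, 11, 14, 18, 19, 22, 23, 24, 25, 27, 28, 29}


Universal set U = {1, 2, 3, 4, 5, 6, 7, 8, 9, 10, 11, 12, 13, 14, 15, 16, 17, 18, 19, 20, 21, 22, 23, 24, 25, 26, 27, 28, 29}
Set A = {4, 6, 7, 9, 10, 11, 14, 18, 19, 22, 23, 24, 25, 27, 28, 29}
A' = U \ A = elements in U but not in A
Checking each element of U:
1 (not in A, include), 2 (not in A, include), 3 (not in A, include), 4 (in A, exclude), 5 (not in A, include), 6 (in A, exclude), 7 (in A, exclude), 8 (not in A, include), 9 (in A, exclude), 10 (in A, exclude), 11 (in A, exclude), 12 (not in A, include), 13 (not in A, include), 14 (in A, exclude), 15 (not in A, include), 16 (not in A, include), 17 (not in A, include), 18 (in A, exclude), 19 (in A, exclude), 20 (not in A, include), 21 (not in A, include), 22 (in A, exclude), 23 (in A, exclude), 24 (in A, exclude), 25 (in A, exclude), 26 (not in A, include), 27 (in A, exclude), 28 (in A, exclude), 29 (in A, exclude)
A' = {1, 2, 3, 5, 8, 12, 13, 15, 16, 17, 20, 21, 26}

{1, 2, 3, 5, 8, 12, 13, 15, 16, 17, 20, 21, 26}


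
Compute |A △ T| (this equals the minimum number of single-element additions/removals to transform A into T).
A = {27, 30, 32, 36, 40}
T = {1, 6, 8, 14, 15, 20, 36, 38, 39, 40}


Set A = {27, 30, 32, 36, 40}
Set T = {1, 6, 8, 14, 15, 20, 36, 38, 39, 40}
Elements to remove from A (in A, not in T): {27, 30, 32} → 3 removals
Elements to add to A (in T, not in A): {1, 6, 8, 14, 15, 20, 38, 39} → 8 additions
Total edits = 3 + 8 = 11

11


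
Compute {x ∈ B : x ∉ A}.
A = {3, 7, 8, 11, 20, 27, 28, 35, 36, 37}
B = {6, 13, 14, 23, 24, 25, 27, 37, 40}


Set A = {3, 7, 8, 11, 20, 27, 28, 35, 36, 37}
Set B = {6, 13, 14, 23, 24, 25, 27, 37, 40}
Check each element of B against A:
6 ∉ A (include), 13 ∉ A (include), 14 ∉ A (include), 23 ∉ A (include), 24 ∉ A (include), 25 ∉ A (include), 27 ∈ A, 37 ∈ A, 40 ∉ A (include)
Elements of B not in A: {6, 13, 14, 23, 24, 25, 40}

{6, 13, 14, 23, 24, 25, 40}


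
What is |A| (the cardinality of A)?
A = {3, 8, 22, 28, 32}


Set A = {3, 8, 22, 28, 32}
Listing elements: 3, 8, 22, 28, 32
Counting: 5 elements
|A| = 5

5


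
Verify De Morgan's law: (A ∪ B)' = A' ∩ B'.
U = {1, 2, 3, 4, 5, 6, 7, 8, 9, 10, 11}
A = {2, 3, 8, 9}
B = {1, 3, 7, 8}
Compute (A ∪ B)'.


U = {1, 2, 3, 4, 5, 6, 7, 8, 9, 10, 11}
A = {2, 3, 8, 9}, B = {1, 3, 7, 8}
A ∪ B = {1, 2, 3, 7, 8, 9}
(A ∪ B)' = U \ (A ∪ B) = {4, 5, 6, 10, 11}
Verification via A' ∩ B': A' = {1, 4, 5, 6, 7, 10, 11}, B' = {2, 4, 5, 6, 9, 10, 11}
A' ∩ B' = {4, 5, 6, 10, 11} ✓

{4, 5, 6, 10, 11}


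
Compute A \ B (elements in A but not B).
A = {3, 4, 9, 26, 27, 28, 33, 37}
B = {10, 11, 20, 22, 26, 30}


Set A = {3, 4, 9, 26, 27, 28, 33, 37}
Set B = {10, 11, 20, 22, 26, 30}
A \ B includes elements in A that are not in B.
Check each element of A:
3 (not in B, keep), 4 (not in B, keep), 9 (not in B, keep), 26 (in B, remove), 27 (not in B, keep), 28 (not in B, keep), 33 (not in B, keep), 37 (not in B, keep)
A \ B = {3, 4, 9, 27, 28, 33, 37}

{3, 4, 9, 27, 28, 33, 37}


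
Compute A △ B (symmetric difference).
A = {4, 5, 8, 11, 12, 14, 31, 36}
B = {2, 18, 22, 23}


Set A = {4, 5, 8, 11, 12, 14, 31, 36}
Set B = {2, 18, 22, 23}
A △ B = (A \ B) ∪ (B \ A)
Elements in A but not B: {4, 5, 8, 11, 12, 14, 31, 36}
Elements in B but not A: {2, 18, 22, 23}
A △ B = {2, 4, 5, 8, 11, 12, 14, 18, 22, 23, 31, 36}

{2, 4, 5, 8, 11, 12, 14, 18, 22, 23, 31, 36}


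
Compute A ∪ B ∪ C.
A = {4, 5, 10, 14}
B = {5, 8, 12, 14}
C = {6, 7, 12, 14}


Set A = {4, 5, 10, 14}
Set B = {5, 8, 12, 14}
Set C = {6, 7, 12, 14}
First, A ∪ B = {4, 5, 8, 10, 12, 14}
Then, (A ∪ B) ∪ C = {4, 5, 6, 7, 8, 10, 12, 14}

{4, 5, 6, 7, 8, 10, 12, 14}


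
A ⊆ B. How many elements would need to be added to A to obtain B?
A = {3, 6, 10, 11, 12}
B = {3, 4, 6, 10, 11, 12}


Set A = {3, 6, 10, 11, 12}, |A| = 5
Set B = {3, 4, 6, 10, 11, 12}, |B| = 6
Since A ⊆ B: B \ A = {4}
|B| - |A| = 6 - 5 = 1

1


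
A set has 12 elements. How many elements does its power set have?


The set has 12 elements.
The power set contains all possible subsets.
|P(A)| = 2^|A| = 2^12 = 4096

4096


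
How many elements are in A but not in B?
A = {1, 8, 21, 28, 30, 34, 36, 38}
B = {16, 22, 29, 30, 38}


Set A = {1, 8, 21, 28, 30, 34, 36, 38}
Set B = {16, 22, 29, 30, 38}
A \ B = {1, 8, 21, 28, 34, 36}
|A \ B| = 6

6


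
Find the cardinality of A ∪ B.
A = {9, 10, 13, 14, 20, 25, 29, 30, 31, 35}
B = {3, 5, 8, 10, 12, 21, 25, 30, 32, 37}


Set A = {9, 10, 13, 14, 20, 25, 29, 30, 31, 35}, |A| = 10
Set B = {3, 5, 8, 10, 12, 21, 25, 30, 32, 37}, |B| = 10
A ∩ B = {10, 25, 30}, |A ∩ B| = 3
|A ∪ B| = |A| + |B| - |A ∩ B| = 10 + 10 - 3 = 17

17


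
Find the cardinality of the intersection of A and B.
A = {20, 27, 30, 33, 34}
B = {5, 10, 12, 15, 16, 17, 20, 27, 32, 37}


Set A = {20, 27, 30, 33, 34}
Set B = {5, 10, 12, 15, 16, 17, 20, 27, 32, 37}
A ∩ B = {20, 27}
|A ∩ B| = 2

2


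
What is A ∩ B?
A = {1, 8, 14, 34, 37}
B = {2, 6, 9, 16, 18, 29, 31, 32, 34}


Set A = {1, 8, 14, 34, 37}
Set B = {2, 6, 9, 16, 18, 29, 31, 32, 34}
A ∩ B includes only elements in both sets.
Check each element of A against B:
1 ✗, 8 ✗, 14 ✗, 34 ✓, 37 ✗
A ∩ B = {34}

{34}


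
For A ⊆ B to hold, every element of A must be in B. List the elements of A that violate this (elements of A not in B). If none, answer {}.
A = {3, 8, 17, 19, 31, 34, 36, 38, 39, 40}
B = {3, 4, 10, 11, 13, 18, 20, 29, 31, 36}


Set A = {3, 8, 17, 19, 31, 34, 36, 38, 39, 40}
Set B = {3, 4, 10, 11, 13, 18, 20, 29, 31, 36}
Check each element of A against B:
3 ∈ B, 8 ∉ B (include), 17 ∉ B (include), 19 ∉ B (include), 31 ∈ B, 34 ∉ B (include), 36 ∈ B, 38 ∉ B (include), 39 ∉ B (include), 40 ∉ B (include)
Elements of A not in B: {8, 17, 19, 34, 38, 39, 40}

{8, 17, 19, 34, 38, 39, 40}


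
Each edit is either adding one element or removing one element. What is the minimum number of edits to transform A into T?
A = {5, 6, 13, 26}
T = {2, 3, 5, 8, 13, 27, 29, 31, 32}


Set A = {5, 6, 13, 26}
Set T = {2, 3, 5, 8, 13, 27, 29, 31, 32}
Elements to remove from A (in A, not in T): {6, 26} → 2 removals
Elements to add to A (in T, not in A): {2, 3, 8, 27, 29, 31, 32} → 7 additions
Total edits = 2 + 7 = 9

9


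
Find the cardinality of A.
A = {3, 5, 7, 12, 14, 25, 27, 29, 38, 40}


Set A = {3, 5, 7, 12, 14, 25, 27, 29, 38, 40}
Listing elements: 3, 5, 7, 12, 14, 25, 27, 29, 38, 40
Counting: 10 elements
|A| = 10

10


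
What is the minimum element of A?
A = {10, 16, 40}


Set A = {10, 16, 40}
Elements in ascending order: 10, 16, 40
The smallest element is 10.

10


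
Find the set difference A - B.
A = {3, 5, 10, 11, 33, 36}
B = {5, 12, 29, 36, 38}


Set A = {3, 5, 10, 11, 33, 36}
Set B = {5, 12, 29, 36, 38}
A \ B includes elements in A that are not in B.
Check each element of A:
3 (not in B, keep), 5 (in B, remove), 10 (not in B, keep), 11 (not in B, keep), 33 (not in B, keep), 36 (in B, remove)
A \ B = {3, 10, 11, 33}

{3, 10, 11, 33}


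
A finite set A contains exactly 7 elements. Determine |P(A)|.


The set has 7 elements.
The power set contains all possible subsets.
|P(A)| = 2^|A| = 2^7 = 128

128


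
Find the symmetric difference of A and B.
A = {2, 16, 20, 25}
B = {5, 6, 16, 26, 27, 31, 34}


Set A = {2, 16, 20, 25}
Set B = {5, 6, 16, 26, 27, 31, 34}
A △ B = (A \ B) ∪ (B \ A)
Elements in A but not B: {2, 20, 25}
Elements in B but not A: {5, 6, 26, 27, 31, 34}
A △ B = {2, 5, 6, 20, 25, 26, 27, 31, 34}

{2, 5, 6, 20, 25, 26, 27, 31, 34}


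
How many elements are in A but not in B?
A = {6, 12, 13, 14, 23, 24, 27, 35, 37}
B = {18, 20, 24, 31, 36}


Set A = {6, 12, 13, 14, 23, 24, 27, 35, 37}
Set B = {18, 20, 24, 31, 36}
A \ B = {6, 12, 13, 14, 23, 27, 35, 37}
|A \ B| = 8

8


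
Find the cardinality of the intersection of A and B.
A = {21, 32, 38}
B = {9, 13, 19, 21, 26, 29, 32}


Set A = {21, 32, 38}
Set B = {9, 13, 19, 21, 26, 29, 32}
A ∩ B = {21, 32}
|A ∩ B| = 2

2


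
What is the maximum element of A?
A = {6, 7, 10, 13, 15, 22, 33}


Set A = {6, 7, 10, 13, 15, 22, 33}
Elements in ascending order: 6, 7, 10, 13, 15, 22, 33
The largest element is 33.

33


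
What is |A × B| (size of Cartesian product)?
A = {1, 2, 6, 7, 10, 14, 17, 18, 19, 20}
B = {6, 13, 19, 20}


Set A = {1, 2, 6, 7, 10, 14, 17, 18, 19, 20} has 10 elements.
Set B = {6, 13, 19, 20} has 4 elements.
|A × B| = |A| × |B| = 10 × 4 = 40

40


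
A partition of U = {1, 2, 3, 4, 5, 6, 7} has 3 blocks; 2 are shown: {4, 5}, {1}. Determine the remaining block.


U = {1, 2, 3, 4, 5, 6, 7}
Shown blocks: {4, 5}, {1}
A partition's blocks are pairwise disjoint and cover U, so the missing block = U \ (union of shown blocks).
Union of shown blocks: {1, 4, 5}
Missing block = U \ (union) = {2, 3, 6, 7}

{2, 3, 6, 7}


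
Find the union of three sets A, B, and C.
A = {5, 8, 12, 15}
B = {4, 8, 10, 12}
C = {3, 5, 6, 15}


Set A = {5, 8, 12, 15}
Set B = {4, 8, 10, 12}
Set C = {3, 5, 6, 15}
First, A ∪ B = {4, 5, 8, 10, 12, 15}
Then, (A ∪ B) ∪ C = {3, 4, 5, 6, 8, 10, 12, 15}

{3, 4, 5, 6, 8, 10, 12, 15}


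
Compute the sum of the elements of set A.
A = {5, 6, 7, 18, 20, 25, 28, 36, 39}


Set A = {5, 6, 7, 18, 20, 25, 28, 36, 39}
Sum = 5 + 6 + 7 + 18 + 20 + 25 + 28 + 36 + 39 = 184

184


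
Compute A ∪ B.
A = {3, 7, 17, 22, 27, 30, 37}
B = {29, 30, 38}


Set A = {3, 7, 17, 22, 27, 30, 37}
Set B = {29, 30, 38}
A ∪ B includes all elements in either set.
Elements from A: {3, 7, 17, 22, 27, 30, 37}
Elements from B not already included: {29, 38}
A ∪ B = {3, 7, 17, 22, 27, 29, 30, 37, 38}

{3, 7, 17, 22, 27, 29, 30, 37, 38}
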